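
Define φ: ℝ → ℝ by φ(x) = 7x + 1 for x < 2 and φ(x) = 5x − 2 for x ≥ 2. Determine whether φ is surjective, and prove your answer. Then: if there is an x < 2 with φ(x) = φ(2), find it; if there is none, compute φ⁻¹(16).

1

Both pieces are strictly increasing (slopes 7 and 5), so each is injective on its own interval.
The left piece maps (−∞, 2) onto (−∞, 15); the right piece maps [2, ∞) onto [8, ∞).
The union (−∞, 15) ∪ [8, ∞) covers ℝ, so φ is surjective.
For the follow-up: the images overlap, so an x < 2 with φ(x) = φ(2) exists. φ(2) = 8; solving 7x + 1 = 8 for x < 2 gives x = (8 − 1)/7 = 1.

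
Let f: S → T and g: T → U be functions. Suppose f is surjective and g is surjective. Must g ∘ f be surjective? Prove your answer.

surjective

Let c ∈ U. Since g is surjective, there is b ∈ T with g(b) = c. Since f is surjective, there is a ∈ S with f(a) = b.
Then (g ∘ f)(a) = g(b) = c. Therefore g ∘ f is surjective.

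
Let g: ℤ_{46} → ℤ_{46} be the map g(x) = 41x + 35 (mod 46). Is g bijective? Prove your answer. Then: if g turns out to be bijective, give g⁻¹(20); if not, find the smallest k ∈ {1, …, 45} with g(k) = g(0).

3

By definition, g is injective if g(u) = g(v) implies u = v.
Suppose g(u) = g(v) in ℤ_{46}. Then 41u + 35 ≡ 41v + 35 (mod 46), thus 41(u − v) ≡ 0 (mod 46).
Since gcd(41, 46) = 1, 41 is invertible modulo 46, thus u − v ≡ 0 (mod 46), i.e. u = v.
We now compute 41⁻¹ mod 46 explicitly. Euclid's algorithm: 46 = 1·41 + 5, 41 = 8·5 + 1; back-substituting gives 1 = 9·41 − 8·46, so 41⁻¹ ≡ 9 (mod 46).
For any y ∈ ℤ_{46}, x = 9(y − 35) mod 46 satisfies g(x) = 41·9(y − 35) + 35 ≡ y (since 41·9 ≡ 1 mod 46). So every y has a preimage.
Hence g is bijective.
Since g is bijective, we find g⁻¹(20): we need 41x ≡ 20 − 35 ≡ 31 (mod 46). Using 41⁻¹ = 9: x ≡ 9·31 = 279 = 6·46 + 3, so x = 3.
Check: g(3) = 41·3 + 35 = 158 = 3·46 + 20 ≡ 20 (mod 46).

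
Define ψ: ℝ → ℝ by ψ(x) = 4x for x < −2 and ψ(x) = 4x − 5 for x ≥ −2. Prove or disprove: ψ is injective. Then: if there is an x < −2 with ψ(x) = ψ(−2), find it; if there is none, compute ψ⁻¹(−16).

-13/4

Both pieces are strictly increasing (slopes 4 and 4), so each is injective on its own interval.
The left piece maps (−∞, −2) onto (−∞, −8); the right piece maps [−2, ∞) onto [−13, ∞).
These images overlap. In particular ψ(−2) = −13 (right piece), and solving 4x = −13 on the left piece gives x = −13/4 < −2.
So ψ(−13/4) = ψ(−2) with −13/4 ≠ −2, and ψ is not injective. This x = −13/4 is the requested value below −2.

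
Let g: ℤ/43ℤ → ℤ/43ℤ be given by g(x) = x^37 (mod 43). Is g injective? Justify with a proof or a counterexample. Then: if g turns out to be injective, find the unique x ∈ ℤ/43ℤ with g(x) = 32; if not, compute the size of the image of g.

22

Since 43 is prime, the nonzero elements of ℤ/43ℤ form a cyclic group of order 42.
As gcd(37, 42) = 1, raising to the 37th power is a bijection on this group: if u^37 ≡ v^37 then (uv^{−1})^37 = 1, and the only element of order dividing gcd(37, 42) = 1 is 1, so u = v.
With g(0) = 0 this makes g injective on all of ℤ/43ℤ, hence bijective (finite equal-size domain and codomain). In particular g is injective.
Since g is injective, we find the preimage of 32. The inverse of x ↦ x^37 on (ℤ/43ℤ)^× is x ↦ x^25, because 37·25 = 925 = 22·42 + 1 ≡ 1 (mod 42) and x^{42} = 1 for x ≠ 0 (Fermat). So g⁻¹(32) = 32^25 mod 43.
Repeated squaring mod 43: 32^1 ≡ 32, 32^2 ≡ 32² = 1024 ≡ 35, 32^4 ≡ 35² = 1225 ≡ 21, 32^8 ≡ 21² = 441 ≡ 11, 32^16 ≡ 11² = 121 ≡ 35. Since 25 = 16 + 8 + 1, 32^25 ≡ 35·11·32: 35·11 = 385 ≡ 41, then 41·32 = 1312 ≡ 22. So 32^25 ≡ 22 (mod 43).
Hence g⁻¹(32) = 22.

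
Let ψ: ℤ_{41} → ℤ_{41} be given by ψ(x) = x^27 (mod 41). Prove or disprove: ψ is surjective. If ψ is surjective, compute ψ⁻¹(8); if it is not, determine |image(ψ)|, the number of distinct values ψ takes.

Since 41 is prime, the nonzero elements of ℤ_{41} form a cyclic group of order 40.
As gcd(27, 40) = 1, raising to the 27th power is a bijection on this group: if x_1^27 ≡ x_2^27 then (x_1x_2^{−1})^27 = 1, and the only element of order dividing gcd(27, 40) = 1 is 1, so x_1 = x_2.
With ψ(0) = 0 this makes ψ injective on all of ℤ_{41}, hence bijective (finite equal-size domain and codomain). In particular ψ is surjective.
Since ψ is surjective, we find the preimage of 8. The inverse of x ↦ x^27 on (ℤ_{41})^× is x ↦ x^3, because 27·3 = 81 = 2·40 + 1 ≡ 1 (mod 40) and x^{40} = 1 for x ≠ 0 (Fermat). So ψ⁻¹(8) = 8^3 mod 41.
Repeated squaring mod 41: 8^1 ≡ 8, 8^2 ≡ 8² = 64 ≡ 23. Since 3 = 2 + 1, 8^3 ≡ 23·8: 23·8 = 184 ≡ 20. So 8^3 ≡ 20 (mod 41).
Hence ψ⁻¹(8) = 20.

20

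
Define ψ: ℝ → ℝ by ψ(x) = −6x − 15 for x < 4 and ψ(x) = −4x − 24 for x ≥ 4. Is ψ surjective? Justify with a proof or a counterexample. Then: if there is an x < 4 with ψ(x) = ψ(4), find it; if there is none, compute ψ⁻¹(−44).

5

Both pieces are strictly decreasing (slopes −6 and −4), so each is injective on its own interval.
The left piece maps (−∞, 4) onto (−39, ∞); the right piece maps [4, ∞) onto (−∞, −40].
The union (−39, ∞) ∪ (−∞, −40] omits the interval between −39 and −40; in particular −39 has no preimage. So ψ is not surjective.
Because the two images are disjoint, no x < 4 has ψ(x) = ψ(4), so we compute ψ⁻¹(−44): −44 lies in (−∞, −40], so solve −4x − 24 = −44: x = (−44 + 24)/(−4) = 5.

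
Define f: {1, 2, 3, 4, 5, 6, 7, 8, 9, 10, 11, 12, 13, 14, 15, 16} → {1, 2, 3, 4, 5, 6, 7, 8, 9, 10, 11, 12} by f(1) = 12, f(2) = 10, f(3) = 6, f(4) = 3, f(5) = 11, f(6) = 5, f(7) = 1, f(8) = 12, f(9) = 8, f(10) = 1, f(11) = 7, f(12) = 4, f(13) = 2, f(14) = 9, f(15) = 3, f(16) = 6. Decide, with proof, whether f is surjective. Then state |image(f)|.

Every element of the codomain has a preimage: 1 = f(7), 2 = f(13), 3 = f(4), 4 = f(12), 5 = f(6), 6 = f(3), 7 = f(11), 8 = f(9), 9 = f(14), 10 = f(2), 11 = f(5), 12 = f(1).
Thus f is surjective.
The image of f is {1, 2, 3, 4, 5, 6, 7, 8, 9, 10, 11, 12}, which has 12 elements.

12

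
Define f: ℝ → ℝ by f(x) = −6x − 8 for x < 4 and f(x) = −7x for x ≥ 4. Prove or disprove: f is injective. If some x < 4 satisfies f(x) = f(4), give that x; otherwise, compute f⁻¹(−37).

10/3

Both pieces are strictly decreasing (slopes −6 and −7), so each is injective on its own interval.
The left piece maps (−∞, 4) onto (−32, ∞); the right piece maps [4, ∞) onto (−∞, −28].
These images overlap. In particular f(4) = −28 (right piece), and solving −6x − 8 = −28 on the left piece gives x = 10/3 < 4.
So f(10/3) = f(4) with 10/3 ≠ 4, and f is not injective. This x = 10/3 is the requested value below 4.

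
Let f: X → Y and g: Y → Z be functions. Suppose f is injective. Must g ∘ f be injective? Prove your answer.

No. Take X = Y = Z = {1, 2}, f = identity (injective), and g(x) = 1 for every x.
Then (g ∘ f)(1) = 1 = (g ∘ f)(2) with 1 ≠ 2, so g ∘ f is not injective.

not injective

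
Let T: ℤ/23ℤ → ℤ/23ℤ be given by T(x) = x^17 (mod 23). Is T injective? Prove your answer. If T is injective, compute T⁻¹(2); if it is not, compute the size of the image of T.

4

Since 23 is prime, the nonzero elements of ℤ/23ℤ form a cyclic group of order 22.
As gcd(17, 22) = 1, raising to the 17th power is a bijection on this group: if s^17 ≡ t^17 then (st^{−1})^17 = 1, and the only element of order dividing gcd(17, 22) = 1 is 1, so s = t.
With T(0) = 0 this makes T injective on all of ℤ/23ℤ, hence bijective (finite equal-size domain and codomain). In particular T is injective.
Since T is injective, we find the preimage of 2. The inverse of x ↦ x^17 on (ℤ/23ℤ)^× is x ↦ x^13, because 17·13 = 221 = 10·22 + 1 ≡ 1 (mod 22) and x^{22} = 1 for x ≠ 0 (Fermat). So T⁻¹(2) = 2^13 mod 23.
Repeated squaring mod 23: 2^1 ≡ 2, 2^2 ≡ 2² = 4, 2^4 ≡ 4² = 16, 2^8 ≡ 16² = 256 ≡ 3. Since 13 = 8 + 4 + 1, 2^13 ≡ 3·16·2: 3·16 = 48 ≡ 2, then 2·2 = 4. So 2^13 ≡ 4 (mod 23).
Hence T⁻¹(2) = 4.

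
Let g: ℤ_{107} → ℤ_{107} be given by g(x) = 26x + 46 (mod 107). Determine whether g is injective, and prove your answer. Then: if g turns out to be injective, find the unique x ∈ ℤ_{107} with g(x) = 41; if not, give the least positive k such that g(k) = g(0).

78

Suppose g(x_1) = g(x_2) in ℤ_{107}. Then 26x_1 + 46 ≡ 26x_2 + 46 (mod 107), therefore 26(x_1 − x_2) ≡ 0 (mod 107).
Since gcd(26, 107) = 1, 26 is invertible modulo 107, so x_1 − x_2 ≡ 0 (mod 107), i.e. x_1 = x_2.
Thus g is injective.
We now compute 26⁻¹ mod 107 explicitly. Euclid's algorithm: 107 = 4·26 + 3, 26 = 8·3 + 2, 3 = 1·2 + 1; back-substituting gives 1 = 70·26 − 17·107, so 26⁻¹ ≡ 70 (mod 107).
Since g is injective, we find g⁻¹(41): we need 26x ≡ 41 − 46 ≡ 102 (mod 107). Using 26⁻¹ = 70: x ≡ 70·102 = 7140 = 66·107 + 78, so x = 78.
Check: g(78) = 26·78 + 46 = 2074 = 19·107 + 41 ≡ 41 (mod 107).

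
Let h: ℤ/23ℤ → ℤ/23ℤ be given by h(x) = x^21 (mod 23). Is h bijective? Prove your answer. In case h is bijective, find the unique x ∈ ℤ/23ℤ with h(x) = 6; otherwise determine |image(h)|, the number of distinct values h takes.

Since 23 is prime, the nonzero elements of ℤ/23ℤ form a cyclic group of order 22.
As gcd(21, 22) = 1, raising to the 21st power is a bijection on this group: if s^21 ≡ t^21 then (st^{−1})^21 = 1, and the only element of order dividing gcd(21, 22) = 1 is 1, so s = t.
With h(0) = 0 this makes h injective on all of ℤ/23ℤ, hence bijective (finite equal-size domain and codomain). In particular h is bijective.
Since h is bijective, we find the preimage of 6. The inverse of x ↦ x^21 on (ℤ/23ℤ)^× is x ↦ x^21, because 21·21 = 441 = 20·22 + 1 ≡ 1 (mod 22) and x^{22} = 1 for x ≠ 0 (Fermat). So h⁻¹(6) = 6^21 mod 23.
Repeated squaring mod 23: 6^1 ≡ 6, 6^2 ≡ 6² = 36 ≡ 13, 6^4 ≡ 13² = 169 ≡ 8, 6^8 ≡ 8² = 64 ≡ 18, 6^16 ≡ 18² = 324 ≡ 2. Since 21 = 16 + 4 + 1, 6^21 ≡ 2·8·6: 2·8 = 16, then 16·6 = 96 ≡ 4. So 6^21 ≡ 4 (mod 23).
Hence h⁻¹(6) = 4.

4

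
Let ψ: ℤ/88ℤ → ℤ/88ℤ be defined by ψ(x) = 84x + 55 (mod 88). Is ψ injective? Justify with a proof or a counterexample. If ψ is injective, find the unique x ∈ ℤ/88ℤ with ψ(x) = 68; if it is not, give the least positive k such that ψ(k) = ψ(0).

22

Recall: ψ is injective when ψ(a) = ψ(b) forces a = b.
We have gcd(84, 88) = 4 > 1. Taking a = 0 and b = 22: ψ(0) = 55 and ψ(22) = 84·22 + 55 = 1903 ≡ 55 (mod 88).
So ψ(0) = ψ(22) while 0 ≠ 22, therefore ψ is not injective.
Since ψ is not injective, we find the least positive k with ψ(k) = ψ(0): this means 84k ≡ 0 (mod 88), i.e. 88 ∣ 84k. Since gcd(84, 88) = 4, dividing through by 4 this holds exactly when 22 ∣ 21k, and as gcd(21, 22) = 1, exactly when 22 ∣ k.
The smallest positive such k is 22.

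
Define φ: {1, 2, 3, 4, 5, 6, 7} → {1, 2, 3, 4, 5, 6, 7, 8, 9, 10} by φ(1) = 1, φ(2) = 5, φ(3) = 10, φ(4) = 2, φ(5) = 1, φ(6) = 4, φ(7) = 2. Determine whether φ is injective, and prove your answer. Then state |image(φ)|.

φ(1) = 1 = φ(5) with 1 ≠ 5, so φ is not injective.
The image of φ is {1, 2, 4, 5, 10}, which has 5 elements.

5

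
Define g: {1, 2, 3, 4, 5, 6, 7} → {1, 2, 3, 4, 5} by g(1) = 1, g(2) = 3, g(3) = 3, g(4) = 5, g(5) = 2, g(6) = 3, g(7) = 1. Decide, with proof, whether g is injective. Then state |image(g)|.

g(2) = 3 = g(3) with 2 ≠ 3, so g is not injective.
The image of g is {1, 2, 3, 5}, which has 4 elements.

4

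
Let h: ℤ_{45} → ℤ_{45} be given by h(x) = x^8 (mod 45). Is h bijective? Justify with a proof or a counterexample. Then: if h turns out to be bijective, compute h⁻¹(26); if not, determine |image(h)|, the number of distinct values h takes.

h(3): Repeated squaring mod 45: 3^1 ≡ 3, 3^2 ≡ 3² = 9, 3^4 ≡ 9² = 81 ≡ 36, 3^8 ≡ 36² = 1296 ≡ 36. So 3^8 ≡ 36 (mod 45).
h(6): Repeated squaring mod 45: 6^1 ≡ 6, 6^2 ≡ 6² = 36, 6^4 ≡ 36² = 1296 ≡ 36, 6^8 ≡ 36² = 1296 ≡ 36. So 6^8 ≡ 36 (mod 45).
So h(3) = h(6) = 36 while 3 ≠ 6, so h is not injective, hence not bijective.
Since h is not bijective, we determine |image(h)|. Computing x^8 mod 45 for each x (by repeated squaring, reducing mod 45 at every step), the values h(0), h(1), …, h(44) are: 0, 1, 31, 36, 16, 25, 36, 31, 1, 36, 10, 31, 36, 16, 16, 0, 31, 1, 36, 1, 40, 36, 16, 16, 36, 40, 1, 36, 1, 31, 0, 16, 16, 36, 31, 10, 36, 1, 31, 36, 25, 16, 36, 31, 1.
The distinct values are {0, 1, 10, 16, 25, 31, 36, 40}; there are 8 of them.

8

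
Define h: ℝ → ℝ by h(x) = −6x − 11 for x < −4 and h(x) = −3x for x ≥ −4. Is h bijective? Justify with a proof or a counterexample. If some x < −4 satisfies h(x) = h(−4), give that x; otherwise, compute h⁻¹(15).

-13/3

Both pieces are strictly decreasing (slopes −6 and −3), so each is injective on its own interval.
The left piece maps (−∞, −4) onto (13, ∞); the right piece maps [−4, ∞) onto (−∞, 12].
The images leave a gap (13 has no preimage), so h is not surjective, hence not bijective.
Because the two images are disjoint, no x < −4 has h(x) = h(−4), so we compute h⁻¹(15): 15 lies in (13, ∞), so solve −6x − 11 = 15: x = (15 + 11)/(−6) = −13/3.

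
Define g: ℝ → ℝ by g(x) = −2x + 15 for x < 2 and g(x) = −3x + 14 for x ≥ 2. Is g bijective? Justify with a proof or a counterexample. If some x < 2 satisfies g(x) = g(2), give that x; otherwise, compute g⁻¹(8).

Both pieces are strictly decreasing (slopes −2 and −3), so each is injective on its own interval.
The left piece maps (−∞, 2) onto (11, ∞); the right piece maps [2, ∞) onto (−∞, 8].
The images leave a gap (11 has no preimage), so g is not surjective, hence not bijective.
Because the two images are disjoint, no x < 2 has g(x) = g(2), so we compute g⁻¹(8): 8 lies in (−∞, 8], so solve −3x + 14 = 8: x = (8 − 14)/(−3) = 2.

2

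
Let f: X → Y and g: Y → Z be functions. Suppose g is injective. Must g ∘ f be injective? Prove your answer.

not injective

No. Take X = {1, 2}, Y = Z = {1, 2, 3}, f(1) = f(2) = 1, and g = identity (injective).
Then (g ∘ f)(1) = (g ∘ f)(2) = 1 with 1 ≠ 2, so g ∘ f is not injective.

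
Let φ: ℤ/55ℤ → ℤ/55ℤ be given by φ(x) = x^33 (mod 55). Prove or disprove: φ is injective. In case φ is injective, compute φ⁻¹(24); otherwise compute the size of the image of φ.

Computing x^33 mod 55 for each x (by repeated squaring, reducing mod 55 at every step), the values φ(0), φ(1), …, φ(54) are: 0, 1, 52, 38, 9, 15, 51, 2, 28, 14, 10, 11, 12, 8, 49, 20, 26, 7, 13, 39, 25, 21, 22, 23, 19, 5, 31, 37, 18, 24, 50, 36, 32, 33, 34, 30, 16, 42, 48, 29, 35, 6, 47, 43, 44, 45, 41, 27, 53, 4, 40, 46, 17, 3, 54.
Every element of ℤ/55ℤ appears exactly once in this list, so φ is a bijection, and in particular injective.
Since φ is injective, we read off the preimage of 24 from the same table: φ(29) = 24, so φ⁻¹(24) = 29.

29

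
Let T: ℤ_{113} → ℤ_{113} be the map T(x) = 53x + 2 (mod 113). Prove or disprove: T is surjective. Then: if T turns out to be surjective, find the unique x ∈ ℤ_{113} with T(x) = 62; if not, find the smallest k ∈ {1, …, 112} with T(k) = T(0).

112

By definition, surjectivity means every element of the codomain has a preimage under T.
Since gcd(53, 113) = 1, 53 is invertible modulo 113. Euclid's algorithm: 113 = 2·53 + 7, 53 = 7·7 + 4, 7 = 1·4 + 3, 4 = 1·3 + 1; back-substituting gives 1 = 32·53 − 15·113, so 53⁻¹ ≡ 32 (mod 113).
Then y ↦ 32(y − 2) is a two-sided inverse to T, so every y ∈ ℤ_{113} has a preimage.
Therefore T is surjective.
Since T is surjective, we find T⁻¹(62): we need 53x ≡ 62 − 2 ≡ 60 (mod 113). Using 53⁻¹ = 32: x ≡ 32·60 = 1920 = 16·113 + 112, so x = 112.
Check: T(112) = 53·112 + 2 = 5938 = 52·113 + 62 ≡ 62 (mod 113).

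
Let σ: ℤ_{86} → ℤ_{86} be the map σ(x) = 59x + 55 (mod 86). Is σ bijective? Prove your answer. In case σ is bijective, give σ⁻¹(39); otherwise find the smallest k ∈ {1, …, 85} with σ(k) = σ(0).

Recall: σ is injective when σ(s) = σ(t) forces s = t.
Suppose σ(s) = σ(t) in ℤ_{86}. Then 59s + 55 ≡ 59t + 55 (mod 86), hence 59(s − t) ≡ 0 (mod 86).
Since gcd(59, 86) = 1, 59 is invertible modulo 86, so s − t ≡ 0 (mod 86), i.e. s = t.
We now compute 59⁻¹ mod 86 explicitly. Euclid's algorithm: 86 = 1·59 + 27, 59 = 2·27 + 5, 27 = 5·5 + 2, 5 = 2·2 + 1; back-substituting gives 1 = 35·59 − 24·86, so 59⁻¹ ≡ 35 (mod 86).
Then y ↦ 35(y − 55) is a two-sided inverse to σ, so every y ∈ ℤ_{86} has a preimage.
Hence σ is bijective.
Since σ is bijective, we find σ⁻¹(39): we need 59x ≡ 39 − 55 ≡ 70 (mod 86). Using 59⁻¹ = 35: x ≡ 35·70 = 2450 = 28·86 + 42, so x = 42.
Check: σ(42) = 59·42 + 55 = 2533 = 29·86 + 39 ≡ 39 (mod 86).

42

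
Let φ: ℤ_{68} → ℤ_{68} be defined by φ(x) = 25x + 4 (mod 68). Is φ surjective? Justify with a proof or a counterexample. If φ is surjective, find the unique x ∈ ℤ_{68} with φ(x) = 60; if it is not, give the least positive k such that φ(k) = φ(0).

Recall that φ is surjective if every y in the codomain equals φ(x) for some x in the domain.
Since gcd(25, 68) = 1, 25 is invertible modulo 68. Euclid's algorithm: 68 = 2·25 + 18, 25 = 1·18 + 7, 18 = 2·7 + 4, 7 = 1·4 + 3, 4 = 1·3 + 1; back-substituting gives 1 = 49·25 − 18·68, so 25⁻¹ ≡ 49 (mod 68).
For any y ∈ ℤ_{68}, x = 49(y − 4) mod 68 satisfies φ(x) = 25·49(y − 4) + 4 ≡ y (since 25·49 ≡ 1 mod 68). So every y has a preimage.
Therefore φ is surjective.
Since φ is surjective, we find φ⁻¹(60): we need 25x ≡ 60 − 4 ≡ 56 (mod 68). Using 25⁻¹ = 49: x ≡ 49·56 = 2744 = 40·68 + 24, so x = 24.
Check: φ(24) = 25·24 + 4 = 604 = 8·68 + 60 ≡ 60 (mod 68).

24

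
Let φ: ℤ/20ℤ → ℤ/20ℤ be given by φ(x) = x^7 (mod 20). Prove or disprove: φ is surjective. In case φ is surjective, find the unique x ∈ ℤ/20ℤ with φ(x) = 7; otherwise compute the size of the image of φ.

15

φ(0) = 0^7 = 0.
φ(10): Repeated squaring mod 20: 10^1 ≡ 10, 10^2 ≡ 10² = 100 ≡ 0, 10^4 ≡ 0² = 0. Since 7 = 4 + 2 + 1, 10^7 ≡ 0·0·10: 0·0 = 0, then 0·10 = 0. So 10^7 ≡ 0 (mod 20).
So φ(0) = φ(10) = 0 while 0 ≠ 10, thus φ is not injective.
A non-injective map from the 20-element set ℤ/20ℤ to itself takes at most 19 distinct values, so it cannot be surjective. Hence φ is not surjective.
Since φ is not surjective, we determine |image(φ)|. Computing x^7 mod 20 for each x (by repeated squaring, reducing mod 20 at every step), the values φ(0), φ(1), …, φ(19) are: 0, 1, 8, 7, 4, 5, 16, 3, 12, 9, 0, 11, 8, 17, 4, 15, 16, 13, 12, 19.
The distinct values are {0, 1, 3, 4, 5, 7, 8, 9, 11, 12, 13, 15, 16, 17, 19}; there are 15 of them.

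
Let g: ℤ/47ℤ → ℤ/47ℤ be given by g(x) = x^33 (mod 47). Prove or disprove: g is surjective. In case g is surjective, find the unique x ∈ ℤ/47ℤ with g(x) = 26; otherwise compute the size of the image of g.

Since 47 is prime, the nonzero elements of ℤ/47ℤ form a cyclic group of order 46.
As gcd(33, 46) = 1, raising to the 33rd power is a bijection on this group: if s^33 ≡ t^33 then (st^{−1})^33 = 1, and the only element of order dividing gcd(33, 46) = 1 is 1, so s = t.
With g(0) = 0 this makes g injective on all of ℤ/47ℤ, hence bijective (finite equal-size domain and codomain). In particular g is surjective.
Since g is surjective, we find the preimage of 26. The inverse of x ↦ x^33 on (ℤ/47ℤ)^× is x ↦ x^7, because 33·7 = 231 = 5·46 + 1 ≡ 1 (mod 46) and x^{46} = 1 for x ≠ 0 (Fermat). So g⁻¹(26) = 26^7 mod 47.
Repeated squaring mod 47: 26^1 ≡ 26, 26^2 ≡ 26² = 676 ≡ 18, 26^4 ≡ 18² = 324 ≡ 42. Since 7 = 4 + 2 + 1, 26^7 ≡ 42·18·26: 42·18 = 756 ≡ 4, then 4·26 = 104 ≡ 10. So 26^7 ≡ 10 (mod 47).
Hence g⁻¹(26) = 10.

10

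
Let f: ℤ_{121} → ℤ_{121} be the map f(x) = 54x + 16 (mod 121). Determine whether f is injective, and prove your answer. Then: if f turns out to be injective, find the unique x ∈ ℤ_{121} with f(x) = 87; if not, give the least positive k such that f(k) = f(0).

17

By definition, f is injective if f(a) = f(b) implies a = b.
If f(a) = f(b), then 54a ≡ 54b (mod 121). Because gcd(54, 121) = 1, we may cancel 54 to get a ≡ b (mod 121).
So f is injective.
We now compute 54⁻¹ mod 121 explicitly. Euclid's algorithm: 121 = 2·54 + 13, 54 = 4·13 + 2, 13 = 6·2 + 1; back-substituting gives 1 = 65·54 − 29·121, so 54⁻¹ ≡ 65 (mod 121).
Since f is injective, we compute f⁻¹(87): solve 54x + 16 ≡ 87 (mod 121), i.e. 54x ≡ 71 (mod 121).
Multiplying by 54⁻¹ = 65 gives x ≡ 65·71 = 4615 = 38·121 + 17 ≡ 17 (mod 121).
Check: f(17) = 54·17 + 16 = 934 = 7·121 + 87 ≡ 87 (mod 121).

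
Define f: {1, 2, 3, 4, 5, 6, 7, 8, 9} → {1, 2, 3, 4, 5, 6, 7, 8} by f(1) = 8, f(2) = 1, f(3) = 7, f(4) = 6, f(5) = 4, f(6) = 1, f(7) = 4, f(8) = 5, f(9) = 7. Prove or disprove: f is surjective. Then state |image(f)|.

6

No element maps to 2, so f is not surjective.
The image of f is {1, 4, 5, 6, 7, 8}, which has 6 elements.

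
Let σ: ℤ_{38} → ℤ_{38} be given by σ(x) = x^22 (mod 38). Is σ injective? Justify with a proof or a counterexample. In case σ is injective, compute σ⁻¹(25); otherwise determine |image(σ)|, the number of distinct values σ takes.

20

σ(18): Repeated squaring mod 38: 18^1 ≡ 18, 18^2 ≡ 18² = 324 ≡ 20, 18^4 ≡ 20² = 400 ≡ 20, 18^8 ≡ 20² = 400 ≡ 20, 18^16 ≡ 20² = 400 ≡ 20. Since 22 = 16 + 4 + 2, 18^22 ≡ 20·20·20: 20·20 = 400 ≡ 20, then 20·20 = 400 ≡ 20. So 18^22 ≡ 20 (mod 38).
σ(20): Repeated squaring mod 38: 20^1 ≡ 20, 20^2 ≡ 20² = 400 ≡ 20, 20^4 ≡ 20² = 400 ≡ 20, 20^8 ≡ 20² = 400 ≡ 20, 20^16 ≡ 20² = 400 ≡ 20. Since 22 = 16 + 4 + 2, 20^22 ≡ 20·20·20: 20·20 = 400 ≡ 20, then 20·20 = 400 ≡ 20. So 20^22 ≡ 20 (mod 38).
So σ(18) = σ(20) = 20 while 18 ≠ 20, so σ is not injective.
Since σ is not injective, we determine |image(σ)|. Computing x^22 mod 38 for each x (by repeated squaring, reducing mod 38 at every step), the values σ(0), σ(1), …, σ(37) are: 0, 1, 16, 5, 28, 17, 4, 7, 30, 25, 6, 11, 26, 23, 36, 9, 24, 35, 20, 19, 20, 35, 24, 9, 36, 23, 26, 11, 6, 25, 30, 7, 4, 17, 28, 5, 16, 1.
The distinct values are {0, 1, 4, 5, 6, 7, 9, 11, 16, 17, 19, 20, 23, 24, 25, 26, 28, 30, 35, 36}; there are 20 of them.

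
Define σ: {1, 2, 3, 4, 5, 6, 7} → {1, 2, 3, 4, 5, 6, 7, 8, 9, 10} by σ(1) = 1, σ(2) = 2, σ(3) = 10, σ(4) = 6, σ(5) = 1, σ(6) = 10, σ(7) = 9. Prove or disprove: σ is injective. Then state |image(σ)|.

5

σ(1) = 1 = σ(5) with 1 ≠ 5, so σ is not injective.
The image of σ is {1, 2, 6, 9, 10}, which has 5 elements.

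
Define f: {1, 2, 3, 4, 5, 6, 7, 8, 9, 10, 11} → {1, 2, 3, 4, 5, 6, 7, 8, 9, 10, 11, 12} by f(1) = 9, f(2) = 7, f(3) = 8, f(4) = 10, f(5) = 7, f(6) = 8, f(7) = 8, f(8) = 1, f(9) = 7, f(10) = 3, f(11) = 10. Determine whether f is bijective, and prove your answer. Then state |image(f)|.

6

f(2) = 7 = f(5) with 2 ≠ 5, so f is not injective, hence not bijective.
The image of f is {1, 3, 7, 8, 9, 10}, which has 6 elements.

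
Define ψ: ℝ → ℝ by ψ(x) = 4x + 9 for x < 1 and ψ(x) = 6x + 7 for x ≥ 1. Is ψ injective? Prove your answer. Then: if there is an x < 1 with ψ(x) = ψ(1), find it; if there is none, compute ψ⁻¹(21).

7/3

Both pieces are strictly increasing (slopes 4 and 6), so each is injective on its own interval.
The left piece maps (−∞, 1) onto (−∞, 13); the right piece maps [1, ∞) onto [13, ∞).
These images are disjoint, so no value is attained by both pieces. Hence ψ is injective.
Because the two images are disjoint, no x < 1 has ψ(x) = ψ(1), so we compute ψ⁻¹(21): 21 lies in [13, ∞), so solve 6x + 7 = 21: x = (21 − 7)/6 = 7/3.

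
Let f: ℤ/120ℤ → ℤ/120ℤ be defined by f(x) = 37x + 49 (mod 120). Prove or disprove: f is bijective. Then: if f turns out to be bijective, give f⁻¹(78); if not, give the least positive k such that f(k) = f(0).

By definition, injectivity means: for all s, t in the domain, f(s) = f(t) implies s = t.
If f(s) = f(t), then 37s ≡ 37t (mod 120). Because gcd(37, 120) = 1, we may cancel 37 to get s ≡ t (mod 120).
We now compute 37⁻¹ mod 120 explicitly. Euclid's algorithm: 120 = 3·37 + 9, 37 = 4·9 + 1; back-substituting gives 1 = 13·37 − 4·120, so 37⁻¹ ≡ 13 (mod 120).
For any y ∈ ℤ/120ℤ, x = 13(y − 49) mod 120 satisfies f(x) = 37·13(y − 49) + 49 ≡ y (since 37·13 ≡ 1 mod 120). So every y has a preimage.
Thus f is bijective.
Since f is bijective, we find f⁻¹(78): we need 37x ≡ 78 − 49 ≡ 29 (mod 120). Using 37⁻¹ = 13: x ≡ 13·29 = 377 = 3·120 + 17, so x = 17.
Check: f(17) = 37·17 + 49 = 678 = 5·120 + 78 ≡ 78 (mod 120).

17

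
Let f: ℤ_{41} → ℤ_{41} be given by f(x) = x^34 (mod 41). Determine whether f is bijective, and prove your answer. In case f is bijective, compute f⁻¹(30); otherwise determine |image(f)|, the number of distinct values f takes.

21

f(20): Repeated squaring mod 41: 20^1 ≡ 20, 20^2 ≡ 20² = 400 ≡ 31, 20^4 ≡ 31² = 961 ≡ 18, 20^8 ≡ 18² = 324 ≡ 37, 20^16 ≡ 37² = 1369 ≡ 16, 20^32 ≡ 16² = 256 ≡ 10. Since 34 = 32 + 2, 20^34 ≡ 10·31: 10·31 = 310 ≡ 23. So 20^34 ≡ 23 (mod 41).
f(21): Repeated squaring mod 41: 21^1 ≡ 21, 21^2 ≡ 21² = 441 ≡ 31, 21^4 ≡ 31² = 961 ≡ 18, 21^8 ≡ 18² = 324 ≡ 37, 21^16 ≡ 37² = 1369 ≡ 16, 21^32 ≡ 16² = 256 ≡ 10. Since 34 = 32 + 2, 21^34 ≡ 10·31: 10·31 = 310 ≡ 23. So 21^34 ≡ 23 (mod 41).
So f(20) = f(21) = 23 while 20 ≠ 21, therefore f is not injective, hence not bijective.
Since f is not bijective, we determine |image(f)|. Computing x^34 mod 41 for each x (by repeated squaring, reducing mod 41 at every step), the values f(0), f(1), …, f(40) are: 0, 1, 25, 9, 10, 31, 20, 39, 4, 40, 37, 5, 8, 21, 32, 33, 18, 36, 16, 2, 23, 23, 2, 16, 36, 18, 33, 32, 21, 8, 5, 37, 40, 4, 39, 20, 31, 10, 9, 25, 1.
The distinct values are {0, 1, 2, 4, 5, 8, 9, 10, 16, 18, 20, 21, 23, 25, 31, 32, 33, 36, 37, 39, 40}; there are 21 of them.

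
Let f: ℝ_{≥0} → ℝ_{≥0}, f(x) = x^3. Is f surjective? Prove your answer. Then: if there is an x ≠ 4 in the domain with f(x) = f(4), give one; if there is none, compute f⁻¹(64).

4

For any y ∈ ℝ_{≥0}, x = y^{1/3} ∈ ℝ_{≥0} gives f(x) = y, so f is surjective.
Since x ↦ x^3 is strictly increasing on ℝ_{≥0}, it is injective there, so no x ≠ 4 in the domain has f(x) = f(4). We therefore compute f⁻¹(64) = 64^{1/3} = 4 (indeed 4^3 = 64).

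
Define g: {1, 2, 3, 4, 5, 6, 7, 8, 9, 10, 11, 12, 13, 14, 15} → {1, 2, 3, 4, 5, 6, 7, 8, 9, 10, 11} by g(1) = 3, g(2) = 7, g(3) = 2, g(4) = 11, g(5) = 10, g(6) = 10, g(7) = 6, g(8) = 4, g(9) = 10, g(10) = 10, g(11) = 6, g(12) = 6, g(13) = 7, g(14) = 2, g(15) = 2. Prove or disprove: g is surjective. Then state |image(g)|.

No element maps to 1, so g is not surjective.
The image of g is {2, 3, 4, 6, 7, 10, 11}, which has 7 elements.

7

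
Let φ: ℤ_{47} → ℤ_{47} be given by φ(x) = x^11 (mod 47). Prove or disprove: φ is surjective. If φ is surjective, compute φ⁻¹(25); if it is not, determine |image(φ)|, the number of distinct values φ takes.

Since 47 is prime, the nonzero elements of ℤ_{47} form a cyclic group of order 46.
As gcd(11, 46) = 1, raising to the 11th power is a bijection on this group: if a^11 ≡ b^11 then (ab^{−1})^11 = 1, and the only element of order dividing gcd(11, 46) = 1 is 1, so a = b.
With φ(0) = 0 this makes φ injective on all of ℤ_{47}, hence bijective (finite equal-size domain and codomain). In particular φ is surjective.
Since φ is surjective, we find the preimage of 25. The inverse of x ↦ x^11 on (ℤ_{47})^× is x ↦ x^21, because 11·21 = 231 = 5·46 + 1 ≡ 1 (mod 46) and x^{46} = 1 for x ≠ 0 (Fermat). So φ⁻¹(25) = 25^21 mod 47.
Repeated squaring mod 47: 25^1 ≡ 25, 25^2 ≡ 25² = 625 ≡ 14, 25^4 ≡ 14² = 196 ≡ 8, 25^8 ≡ 8² = 64 ≡ 17, 25^16 ≡ 17² = 289 ≡ 7. Since 21 = 16 + 4 + 1, 25^21 ≡ 7·8·25: 7·8 = 56 ≡ 9, then 9·25 = 225 ≡ 37. So 25^21 ≡ 37 (mod 47).
Hence φ⁻¹(25) = 37.

37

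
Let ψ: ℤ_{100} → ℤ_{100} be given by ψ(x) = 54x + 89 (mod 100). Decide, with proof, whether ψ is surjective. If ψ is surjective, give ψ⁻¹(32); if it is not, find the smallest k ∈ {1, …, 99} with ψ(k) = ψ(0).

50

By definition, ψ is surjective if every y in the codomain equals ψ(x) for some x in the domain.
Since gcd(54, 100) = 2, we have 54x ≡ 0 (mod 2) for all x, so ψ(x) ≡ 1 (mod 2).
But 0 ≢ 1 (mod 2), so 0 ∈ ℤ_{100} has no preimage. Hence ψ is not surjective.
Since ψ is not surjective, we find the least positive k with ψ(k) = ψ(0): this means 54k ≡ 0 (mod 100), i.e. 100 ∣ 54k. Since gcd(54, 100) = 2, dividing through by 2 this holds exactly when 50 ∣ 27k, and as gcd(27, 50) = 1, exactly when 50 ∣ k.
The smallest positive such k is 50.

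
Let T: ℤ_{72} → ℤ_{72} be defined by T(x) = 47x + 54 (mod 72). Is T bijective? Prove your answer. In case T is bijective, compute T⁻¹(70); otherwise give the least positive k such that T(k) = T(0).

8

Recall that T is injective if T(x_1) = T(x_2) implies x_1 = x_2.
Suppose T(x_1) = T(x_2) in ℤ_{72}. Then 47x_1 + 54 ≡ 47x_2 + 54 (mod 72), thus 47(x_1 − x_2) ≡ 0 (mod 72).
Since gcd(47, 72) = 1, 47 is invertible modulo 72, so x_1 − x_2 ≡ 0 (mod 72), i.e. x_1 = x_2.
We now compute 47⁻¹ mod 72 explicitly. Euclid's algorithm: 72 = 1·47 + 25, 47 = 1·25 + 22, 25 = 1·22 + 3, 22 = 7·3 + 1; back-substituting gives 1 = 23·47 − 15·72, so 47⁻¹ ≡ 23 (mod 72).
For any y ∈ ℤ_{72}, x = 23(y − 54) mod 72 satisfies T(x) = 47·23(y − 54) + 54 ≡ y (since 47·23 ≡ 1 mod 72). So every y has a preimage.
Hence T is bijective.
Since T is bijective, we find T⁻¹(70): we need 47x ≡ 70 − 54 ≡ 16 (mod 72). Using 47⁻¹ = 23: x ≡ 23·16 = 368 = 5·72 + 8, so x = 8.
Check: T(8) = 47·8 + 54 = 430 = 5·72 + 70 ≡ 70 (mod 72).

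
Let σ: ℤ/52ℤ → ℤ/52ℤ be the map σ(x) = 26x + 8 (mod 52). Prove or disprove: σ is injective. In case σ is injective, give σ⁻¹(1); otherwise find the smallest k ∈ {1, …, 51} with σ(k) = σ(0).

We have gcd(26, 52) = 26 > 1. Taking s = 0 and t = 2: σ(0) = 8 and σ(2) = 26·2 + 8 = 60 ≡ 8 (mod 52).
So σ(0) = σ(2) while 0 ≠ 2, thus σ is not injective.
Since σ is not injective, we find the least positive k with σ(k) = σ(0): this means 26k ≡ 0 (mod 52), i.e. 52 ∣ 26k. Since gcd(26, 52) = 26, dividing through by 26 this holds exactly when 2 ∣ k.
The smallest positive such k is 2.

2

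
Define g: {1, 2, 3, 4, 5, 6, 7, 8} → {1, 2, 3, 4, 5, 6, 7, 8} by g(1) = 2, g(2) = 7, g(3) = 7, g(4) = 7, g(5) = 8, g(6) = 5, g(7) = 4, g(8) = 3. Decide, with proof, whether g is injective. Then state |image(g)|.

6

g(2) = 7 = g(3) with 2 ≠ 3, so g is not injective.
The image of g is {2, 3, 4, 5, 7, 8}, which has 6 elements.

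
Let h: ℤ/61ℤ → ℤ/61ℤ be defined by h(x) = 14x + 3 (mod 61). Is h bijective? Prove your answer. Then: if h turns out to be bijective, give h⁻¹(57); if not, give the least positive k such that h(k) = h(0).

Suppose h(a) = h(b) in ℤ/61ℤ. Then 14a + 3 ≡ 14b + 3 (mod 61), therefore 14(a − b) ≡ 0 (mod 61).
Since gcd(14, 61) = 1, 14 is invertible modulo 61, thus a − b ≡ 0 (mod 61), i.e. a = b.
We now compute 14⁻¹ mod 61 explicitly. Euclid's algorithm: 61 = 4·14 + 5, 14 = 2·5 + 4, 5 = 1·4 + 1; back-substituting gives 1 = 48·14 − 11·61, so 14⁻¹ ≡ 48 (mod 61).
For any y ∈ ℤ/61ℤ, x = 48(y − 3) mod 61 satisfies h(x) = 14·48(y − 3) + 3 ≡ y (since 14·48 ≡ 1 mod 61). So every y has a preimage.
So h is bijective.
Since h is bijective, we find h⁻¹(57): we need 14x ≡ 57 − 3 ≡ 54 (mod 61). Using 14⁻¹ = 48: x ≡ 48·54 = 2592 = 42·61 + 30, so x = 30.
Check: h(30) = 14·30 + 3 = 423 = 6·61 + 57 ≡ 57 (mod 61).

30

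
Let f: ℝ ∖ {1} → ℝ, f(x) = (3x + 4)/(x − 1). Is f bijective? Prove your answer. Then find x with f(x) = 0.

-4/3

If f(x) = 3, cross-multiplying gives 1(3x + 4) = 3(x − 1), which simplifies to 4 = −3 — false.  So 3 has no preimage and f is not surjective.
Hence f is not bijective.
Solving f(x) = 0: cross-multiplying gives 3x + 4 = 0(x − 1), which rearranges to 3x = −4, so x = −4/3.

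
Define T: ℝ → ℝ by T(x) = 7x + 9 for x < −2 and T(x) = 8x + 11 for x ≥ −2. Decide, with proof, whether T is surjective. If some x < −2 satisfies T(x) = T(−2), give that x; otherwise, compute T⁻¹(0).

-11/8

Both pieces are strictly increasing (slopes 7 and 8), so each is injective on its own interval.
The left piece maps (−∞, −2) onto (−∞, −5); the right piece maps [−2, ∞) onto [−5, ∞).
These images together cover ℝ, so T is surjective.
Because the two images are disjoint, no x < −2 has T(x) = T(−2), so we compute T⁻¹(0): 0 lies in [−5, ∞), so solve 8x + 11 = 0: x = (0 − 11)/8 = −11/8.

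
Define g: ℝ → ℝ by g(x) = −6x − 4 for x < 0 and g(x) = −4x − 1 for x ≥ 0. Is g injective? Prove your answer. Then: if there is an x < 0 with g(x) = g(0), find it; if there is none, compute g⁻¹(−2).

-1/2

Both pieces are strictly decreasing (slopes −6 and −4), so each is injective on its own interval.
The left piece maps (−∞, 0) onto (−4, ∞); the right piece maps [0, ∞) onto (−∞, −1].
These images overlap. In particular g(0) = −1 (right piece), and solving −6x − 4 = −1 on the left piece gives x = −1/2 < 0.
So g(−1/2) = g(0) with −1/2 ≠ 0, and g is not injective. This x = −1/2 is the requested value below 0.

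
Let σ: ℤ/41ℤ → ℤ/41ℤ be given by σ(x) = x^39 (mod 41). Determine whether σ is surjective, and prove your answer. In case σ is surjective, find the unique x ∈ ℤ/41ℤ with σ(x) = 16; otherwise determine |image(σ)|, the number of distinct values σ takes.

Since 41 is prime, the nonzero elements of ℤ/41ℤ form a cyclic group of order 40.
As gcd(39, 40) = 1, raising to the 39th power is a bijection on this group: if s^39 ≡ t^39 then (st^{−1})^39 = 1, and the only element of order dividing gcd(39, 40) = 1 is 1, so s = t.
With σ(0) = 0 this makes σ injective on all of ℤ/41ℤ, hence bijective (finite equal-size domain and codomain). In particular σ is surjective.
Since σ is surjective, we find the preimage of 16. The inverse of x ↦ x^39 on (ℤ/41ℤ)^× is x ↦ x^39, because 39·39 = 1521 = 38·40 + 1 ≡ 1 (mod 40) and x^{40} = 1 for x ≠ 0 (Fermat). So σ⁻¹(16) = 16^39 mod 41.
Repeated squaring mod 41: 16^1 ≡ 16, 16^2 ≡ 16² = 256 ≡ 10, 16^4 ≡ 10² = 100 ≡ 18, 16^8 ≡ 18² = 324 ≡ 37, 16^16 ≡ 37² = 1369 ≡ 16, 16^32 ≡ 16² = 256 ≡ 10. Since 39 = 32 + 4 + 2 + 1, 16^39 ≡ 10·18·10·16: 10·18 = 180 ≡ 16, then 16·10 = 160 ≡ 37, then 37·16 = 592 ≡ 18. So 16^39 ≡ 18 (mod 41).
Hence σ⁻¹(16) = 18.

18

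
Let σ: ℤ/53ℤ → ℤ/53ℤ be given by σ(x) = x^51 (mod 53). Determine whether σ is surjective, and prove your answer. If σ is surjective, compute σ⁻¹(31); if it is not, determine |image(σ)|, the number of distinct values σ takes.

Since 53 is prime, the nonzero elements of ℤ/53ℤ form a cyclic group of order 52.
As gcd(51, 52) = 1, raising to the 51st power is a bijection on this group: if a^51 ≡ b^51 then (ab^{−1})^51 = 1, and the only element of order dividing gcd(51, 52) = 1 is 1, so a = b.
With σ(0) = 0 this makes σ injective on all of ℤ/53ℤ, hence bijective (finite equal-size domain and codomain). In particular σ is surjective.
Since σ is surjective, we find the preimage of 31. The inverse of x ↦ x^51 on (ℤ/53ℤ)^× is x ↦ x^51, because 51·51 = 2601 = 50·52 + 1 ≡ 1 (mod 52) and x^{52} = 1 for x ≠ 0 (Fermat). So σ⁻¹(31) = 31^51 mod 53.
Repeated squaring mod 53: 31^1 ≡ 31, 31^2 ≡ 31² = 961 ≡ 7, 31^4 ≡ 7² = 49, 31^8 ≡ 49² = 2401 ≡ 16, 31^16 ≡ 16² = 256 ≡ 44, 31^32 ≡ 44² = 1936 ≡ 28. Since 51 = 32 + 16 + 2 + 1, 31^51 ≡ 28·44·7·31: 28·44 = 1232 ≡ 13, then 13·7 = 91 ≡ 38, then 38·31 = 1178 ≡ 12. So 31^51 ≡ 12 (mod 53).
Hence σ⁻¹(31) = 12.

12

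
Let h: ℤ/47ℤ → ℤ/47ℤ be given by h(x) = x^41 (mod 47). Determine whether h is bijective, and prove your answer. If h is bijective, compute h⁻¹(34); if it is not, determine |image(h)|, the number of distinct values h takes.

36

Since 47 is prime, the nonzero elements of ℤ/47ℤ form a cyclic group of order 46.
As gcd(41, 46) = 1, raising to the 41st power is a bijection on this group: if s^41 ≡ t^41 then (st^{−1})^41 = 1, and the only element of order dividing gcd(41, 46) = 1 is 1, so s = t.
With h(0) = 0 this makes h injective on all of ℤ/47ℤ, hence bijective (finite equal-size domain and codomain). In particular h is bijective.
Since h is bijective, we find the preimage of 34. The inverse of x ↦ x^41 on (ℤ/47ℤ)^× is x ↦ x^9, because 41·9 = 369 = 8·46 + 1 ≡ 1 (mod 46) and x^{46} = 1 for x ≠ 0 (Fermat). So h⁻¹(34) = 34^9 mod 47.
Repeated squaring mod 47: 34^1 ≡ 34, 34^2 ≡ 34² = 1156 ≡ 28, 34^4 ≡ 28² = 784 ≡ 32, 34^8 ≡ 32² = 1024 ≡ 37. Since 9 = 8 + 1, 34^9 ≡ 37·34: 37·34 = 1258 ≡ 36. So 34^9 ≡ 36 (mod 47).
Hence h⁻¹(34) = 36.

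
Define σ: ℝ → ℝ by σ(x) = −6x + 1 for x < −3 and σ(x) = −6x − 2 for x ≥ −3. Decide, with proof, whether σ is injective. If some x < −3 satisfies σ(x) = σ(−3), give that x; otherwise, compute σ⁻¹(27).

Both pieces are strictly decreasing (slopes −6 and −6), so each is injective on its own interval.
The left piece maps (−∞, −3) onto (19, ∞); the right piece maps [−3, ∞) onto (−∞, 16].
These images are disjoint, so no value is attained by both pieces. Therefore σ is injective.
Because the two images are disjoint, no x < −3 has σ(x) = σ(−3), so we compute σ⁻¹(27): 27 lies in (19, ∞), so solve −6x + 1 = 27: x = (27 − 1)/(−6) = −13/3.

-13/3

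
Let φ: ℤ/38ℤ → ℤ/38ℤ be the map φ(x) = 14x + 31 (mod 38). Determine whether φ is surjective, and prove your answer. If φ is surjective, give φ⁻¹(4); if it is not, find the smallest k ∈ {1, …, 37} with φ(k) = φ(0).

Since gcd(14, 38) = 2, we have 14x ≡ 0 (mod 2) for all x, so φ(x) ≡ 1 (mod 2).
But 0 ≢ 1 (mod 2), so 0 ∈ ℤ/38ℤ has no preimage. Thus φ is not surjective.
Since φ is not surjective, we find the least positive k with φ(k) = φ(0): this means 14k ≡ 0 (mod 38), i.e. 38 ∣ 14k. Since gcd(14, 38) = 2, dividing through by 2 this holds exactly when 19 ∣ 7k, and as gcd(7, 19) = 1, exactly when 19 ∣ k.
The smallest positive such k is 19.

19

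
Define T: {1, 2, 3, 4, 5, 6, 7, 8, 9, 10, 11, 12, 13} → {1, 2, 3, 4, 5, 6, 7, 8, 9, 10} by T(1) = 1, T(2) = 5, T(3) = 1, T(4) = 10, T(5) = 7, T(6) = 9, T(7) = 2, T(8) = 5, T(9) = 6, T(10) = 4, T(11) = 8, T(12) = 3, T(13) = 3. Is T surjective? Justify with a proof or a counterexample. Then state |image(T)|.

10

Every element of the codomain has a preimage: 1 = T(1), 2 = T(7), 3 = T(12), 4 = T(10), 5 = T(2), 6 = T(9), 7 = T(5), 8 = T(11), 9 = T(6), 10 = T(4).
Therefore T is surjective.
The image of T is {1, 2, 3, 4, 5, 6, 7, 8, 9, 10}, which has 10 elements.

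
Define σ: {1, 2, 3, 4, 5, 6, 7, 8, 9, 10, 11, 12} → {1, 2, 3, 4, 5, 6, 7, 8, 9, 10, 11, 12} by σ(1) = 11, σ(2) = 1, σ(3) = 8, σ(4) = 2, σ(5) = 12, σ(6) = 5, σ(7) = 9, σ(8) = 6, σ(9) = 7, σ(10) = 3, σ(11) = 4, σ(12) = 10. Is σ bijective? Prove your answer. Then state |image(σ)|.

The values 11, 1, 8, 2, 12, 5, 9, 6, 7, 3, 4, 10 are a permutation of {1, 2, 3, 4, 5, 6, 7, 8, 9, 10, 11, 12}: each element appears exactly once.
So σ is injective and surjective, hence bijective.
The image of σ is {1, 2, 3, 4, 5, 6, 7, 8, 9, 10, 11, 12}, which has 12 elements.

12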